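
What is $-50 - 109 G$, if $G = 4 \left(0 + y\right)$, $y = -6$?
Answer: $2566$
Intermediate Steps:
$G = -24$ ($G = 4 \left(0 - 6\right) = 4 \left(-6\right) = -24$)
$-50 - 109 G = -50 - -2616 = -50 + 2616 = 2566$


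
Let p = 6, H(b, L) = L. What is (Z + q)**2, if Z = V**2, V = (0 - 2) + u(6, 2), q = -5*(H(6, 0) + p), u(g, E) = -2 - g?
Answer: 4900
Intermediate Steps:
q = -30 (q = -5*(0 + 6) = -5*6 = -30)
V = -10 (V = (0 - 2) + (-2 - 1*6) = -2 + (-2 - 6) = -2 - 8 = -10)
Z = 100 (Z = (-10)**2 = 100)
(Z + q)**2 = (100 - 30)**2 = 70**2 = 4900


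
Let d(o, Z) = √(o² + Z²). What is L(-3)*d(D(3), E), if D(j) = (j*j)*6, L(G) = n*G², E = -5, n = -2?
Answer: -18*√2941 ≈ -976.16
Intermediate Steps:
L(G) = -2*G²
D(j) = 6*j² (D(j) = j²*6 = 6*j²)
d(o, Z) = √(Z² + o²)
L(-3)*d(D(3), E) = (-2*(-3)²)*√((-5)² + (6*3²)²) = (-2*9)*√(25 + (6*9)²) = -18*√(25 + 54²) = -18*√(25 + 2916) = -18*√2941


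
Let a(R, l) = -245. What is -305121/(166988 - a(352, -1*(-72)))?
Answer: -305121/167233 ≈ -1.8245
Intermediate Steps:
-305121/(166988 - a(352, -1*(-72))) = -305121/(166988 - 1*(-245)) = -305121/(166988 + 245) = -305121/167233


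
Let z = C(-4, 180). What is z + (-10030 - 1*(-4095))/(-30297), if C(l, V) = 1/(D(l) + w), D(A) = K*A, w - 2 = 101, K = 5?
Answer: 522902/2514651 ≈ 0.20794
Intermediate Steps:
w = 103 (w = 2 + 101 = 103)
D(A) = 5*A
C(l, V) = 1/(103 + 5*l) (C(l, V) = 1/(5*l + 103) = 1/(103 + 5*l))
z = 1/83 (z = 1/(103 + 5*(-4)) = 1/(103 - 20) = 1/83 ≈ 0.012048)
z + (-10030 - 1*(-4095))/(-30297) = 1/83 + (-10030 - 1*(-4095))/(-30297) = 1/83 + (-10030 + 4095)*(-1/30297) = 1/83 - 5935*(-1/30297) = 1/83 + 5935/30297 = 522902/2514651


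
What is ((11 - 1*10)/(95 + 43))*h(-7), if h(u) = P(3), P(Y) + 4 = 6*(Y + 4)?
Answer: 19/69 ≈ 0.27536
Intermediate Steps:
P(Y) = 20 + 6*Y (P(Y) = -4 + 6*(Y + 4) = -4 + 6*(4 + Y) = -4 + (24 + 6*Y) = 20 + 6*Y)
h(u) = 38 (h(u) = 20 + 6*3 = 20 + 18 = 38)
((11 - 1*10)/(95 + 43))*h(-7) = ((11 - 1*10)/(95 + 43))*38 = ((11 - 10)/138)*38 = ((1/138)*1)*38 = (1/138)*38 = 19/69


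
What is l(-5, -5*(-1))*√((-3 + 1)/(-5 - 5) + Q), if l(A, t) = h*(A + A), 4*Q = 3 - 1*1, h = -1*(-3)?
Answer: -3*√70 ≈ -25.100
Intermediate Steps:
h = 3
Q = ½ (Q = (3 - 1*1)/4 = (3 - 1)/4 = (¼)*2 = ½ ≈ 0.50000)
l(A, t) = 6*A (l(A, t) = 3*(A + A) = 3*(2*A) = 6*A)
l(-5, -5*(-1))*√((-3 + 1)/(-5 - 5) + Q) = (6*(-5))*√((-3 + 1)/(-5 - 5) + ½) = -30*√(-2/(-10) + ½) = -30*√(-2*(-⅒) + ½) = -30*√(⅕ + ½) = -3*√70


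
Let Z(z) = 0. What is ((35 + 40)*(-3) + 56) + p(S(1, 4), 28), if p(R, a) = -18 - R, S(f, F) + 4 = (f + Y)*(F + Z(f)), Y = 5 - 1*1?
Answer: -203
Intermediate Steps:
Y = 4 (Y = 5 - 1 = 4)
S(f, F) = -4 + F*(4 + f) (S(f, F) = -4 + (f + 4)*(F + 0) = -4 + (4 + f)*F = -4 + F*(4 + f))
((35 + 40)*(-3) + 56) + p(S(1, 4), 28) = ((35 + 40)*(-3) + 56) + (-18 - (-4 + 4*4 + 4*1)) = (75*(-3) + 56) + (-18 - (-4 + 16 + 4)) = (-225 + 56) + (-18 - 1*16) = -169 + (-18 - 16) = -169 - 34 = -203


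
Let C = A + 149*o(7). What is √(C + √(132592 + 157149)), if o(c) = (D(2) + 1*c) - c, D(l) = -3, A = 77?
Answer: √(-370 + √289741) ≈ 12.972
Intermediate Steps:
o(c) = -3 (o(c) = (-3 + 1*c) - c = (-3 + c) - c = -3)
C = -370 (C = 77 + 149*(-3) = 77 - 447 = -370)
√(C + √(132592 + 157149)) = √(-370 + √(132592 + 157149)) = √(-370 + √289741)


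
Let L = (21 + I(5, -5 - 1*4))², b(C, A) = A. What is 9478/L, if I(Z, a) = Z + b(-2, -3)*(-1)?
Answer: 9478/841 ≈ 11.270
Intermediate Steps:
I(Z, a) = 3 + Z (I(Z, a) = Z - 3*(-1) = Z + 3 = 3 + Z)
L = 841 (L = (21 + (3 + 5))² = (21 + 8)² = 29² = 841)
9478/L = 9478/841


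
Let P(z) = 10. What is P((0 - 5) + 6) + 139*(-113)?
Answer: -15697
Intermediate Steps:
P((0 - 5) + 6) + 139*(-113) = 10 + 139*(-113) = 10 - 15707 = -15697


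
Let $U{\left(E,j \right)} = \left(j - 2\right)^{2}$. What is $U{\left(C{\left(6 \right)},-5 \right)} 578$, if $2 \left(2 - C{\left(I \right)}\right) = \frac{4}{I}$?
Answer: $28322$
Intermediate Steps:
$C{\left(I \right)} = 2 - \frac{2}{I}$ ($C{\left(I \right)} = 2 - \frac{4 \frac{1}{I}}{2} = 2 - \frac{2}{I}$)
$U{\left(E,j \right)} = \left(-2 + j\right)^{2}$
$U{\left(C{\left(6 \right)},-5 \right)} 578 = \left(-2 - 5\right)^{2} \cdot 578 = \left(-7\right)^{2} \cdot 578 = 49 \cdot 578 = 28322$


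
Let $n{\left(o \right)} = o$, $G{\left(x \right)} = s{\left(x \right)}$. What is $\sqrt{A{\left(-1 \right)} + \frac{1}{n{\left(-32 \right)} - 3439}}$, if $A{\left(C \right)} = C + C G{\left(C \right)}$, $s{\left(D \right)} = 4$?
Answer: $\frac{2 i \sqrt{15060669}}{3471} \approx 2.2361 i$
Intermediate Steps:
$G{\left(x \right)} = 4$
$A{\left(C \right)} = 5 C$ ($A{\left(C \right)} = C + C 4 = C + 4 C = 5 C$)
$\sqrt{A{\left(-1 \right)} + \frac{1}{n{\left(-32 \right)} - 3439}} = \sqrt{5 \left(-1\right) + \frac{1}{-32 - 3439}} = \sqrt{-5 + \frac{1}{-3471}} = \sqrt{-5 - \frac{1}{3471}} = \sqrt{- \frac{17356}{3471}} = \frac{2 i \sqrt{15060669}}{3471}$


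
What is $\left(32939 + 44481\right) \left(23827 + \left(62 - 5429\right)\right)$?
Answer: $1429173200$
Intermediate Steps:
$\left(32939 + 44481\right) \left(23827 + \left(62 - 5429\right)\right) = 77420 \left(23827 + \left(62 - 5429\right)\right) = 77420 \left(23827 - 5367\right) = 77420 \cdot 18460 = 1429173200$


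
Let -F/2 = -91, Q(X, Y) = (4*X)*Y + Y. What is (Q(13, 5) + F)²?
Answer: 199809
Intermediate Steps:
Q(X, Y) = Y + 4*X*Y (Q(X, Y) = 4*X*Y + Y = Y + 4*X*Y)
F = 182 (F = -2*(-91) = 182)
(Q(13, 5) + F)² = (5*(1 + 4*13) + 182)² = (5*(1 + 52) + 182)² = (5*53 + 182)² = (265 + 182)² = 447² = 199809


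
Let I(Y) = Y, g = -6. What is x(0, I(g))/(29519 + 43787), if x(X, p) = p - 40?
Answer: -23/36653 ≈ -0.00062751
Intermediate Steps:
x(X, p) = -40 + p
x(0, I(g))/(29519 + 43787) = (-40 - 6)/(29519 + 43787) = -46/73306 = -46*1/73306 = -23/36653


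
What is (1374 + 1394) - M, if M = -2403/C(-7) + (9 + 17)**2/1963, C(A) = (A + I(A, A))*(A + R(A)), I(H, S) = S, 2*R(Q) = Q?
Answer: 20598835/7399 ≈ 2784.0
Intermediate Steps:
R(Q) = Q/2
C(A) = 3*A**2 (C(A) = (A + A)*(A + A/2) = (2*A)*(3*A/2) = 3*A**2)
M = -118403/7399 (M = -2403/(3*(-7)**2) + (9 + 17)**2/1963 = -2403/(3*49) + 26**2*(1/1963) = -2403/147 + 676*(1/1963) = -2403*1/147 + 52/151 = -801/49 + 52/151 = -118403/7399 ≈ -16.003)
(1374 + 1394) - M = (1374 + 1394) - 1*(-118403/7399) = 2768 + 118403/7399 = 20598835/7399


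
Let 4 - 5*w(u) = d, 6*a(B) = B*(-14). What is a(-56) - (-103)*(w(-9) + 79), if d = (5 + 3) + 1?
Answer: 24494/3 ≈ 8164.7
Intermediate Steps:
d = 9 (d = 8 + 1 = 9)
a(B) = -7*B/3 (a(B) = (B*(-14))/6 = (-14*B)/6 = -7*B/3)
w(u) = -1 (w(u) = 4/5 - 1/5*9 = 4/5 - 9/5 = -1)
a(-56) - (-103)*(w(-9) + 79) = -7/3*(-56) - (-103)*(-1 + 79) = 392/3 - (-103)*78 = 392/3 - 1*(-8034) = 392/3 + 8034 = 24494/3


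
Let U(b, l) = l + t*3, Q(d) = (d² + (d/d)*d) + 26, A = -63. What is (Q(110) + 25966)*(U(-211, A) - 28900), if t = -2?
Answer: -1106673738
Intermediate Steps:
Q(d) = 26 + d + d² (Q(d) = (d² + 1*d) + 26 = (d² + d) + 26 = (d + d²) + 26 = 26 + d + d²)
U(b, l) = -6 + l (U(b, l) = l - 2*3 = l - 6 = -6 + l)
(Q(110) + 25966)*(U(-211, A) - 28900) = ((26 + 110 + 110²) + 25966)*((-6 - 63) - 28900) = ((26 + 110 + 12100) + 25966)*(-69 - 28900) = (12236 + 25966)*(-28969) = 38202*(-28969) = -1106673738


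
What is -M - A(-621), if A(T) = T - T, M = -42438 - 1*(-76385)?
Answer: -33947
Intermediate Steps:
M = 33947 (M = -42438 + 76385 = 33947)
A(T) = 0
-M - A(-621) = -1*33947 - 1*0 = -33947 + 0 = -33947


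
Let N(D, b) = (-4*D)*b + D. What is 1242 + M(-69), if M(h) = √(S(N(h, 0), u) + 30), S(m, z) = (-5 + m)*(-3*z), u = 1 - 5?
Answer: 1242 + I*√858 ≈ 1242.0 + 29.292*I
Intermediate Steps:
u = -4
N(D, b) = D - 4*D*b (N(D, b) = -4*D*b + D = D - 4*D*b)
S(m, z) = -3*z*(-5 + m)
M(h) = √(-30 + 12*h) (M(h) = √(3*(-4)*(5 - h*(1 - 4*0)) + 30) = √(3*(-4)*(5 - h*(1 + 0)) + 30) = √(3*(-4)*(5 - h) + 30) = √((-60 + 12*h) + 30) = √(-30 + 12*h))
1242 + M(-69) = 1242 + √(-30 + 12*(-69)) = 1242 + √(-30 - 828) = 1242 + √(-858) = 1242 + I*√858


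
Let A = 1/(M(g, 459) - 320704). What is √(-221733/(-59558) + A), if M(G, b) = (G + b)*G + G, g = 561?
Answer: √839145643679093932034/15013201966 ≈ 1.9295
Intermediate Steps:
M(G, b) = G + G*(G + b) (M(G, b) = G*(G + b) + G = G + G*(G + b))
A = 1/252077 (A = 1/(561*(1 + 561 + 459) - 320704) = 1/(561*1021 - 320704) = 1/(572781 - 320704) = 1/252077 ≈ 3.9670e-6)
√(-221733/(-59558) + A) = √(-221733/(-59558) + 1/252077) = √(-221733*(-1/59558) + 1/252077) = √(221733/59558 + 1/252077) = √(55893848999/15013201966) = √839145643679093932034/15013201966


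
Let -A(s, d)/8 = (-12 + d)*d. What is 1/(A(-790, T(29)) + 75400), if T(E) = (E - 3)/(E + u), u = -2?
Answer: 729/55028584 ≈ 1.3248e-5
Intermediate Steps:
T(E) = (-3 + E)/(-2 + E) (T(E) = (E - 3)/(E - 2) = (-3 + E)/(-2 + E))
A(s, d) = -8*d*(-12 + d) (A(s, d) = -8*(-12 + d)*d = -8*d*(-12 + d))
1/(A(-790, T(29)) + 75400) = 1/(8*((-3 + 29)/(-2 + 29))*(12 - (-3 + 29)/(-2 + 29)) + 75400) = 1/(8*(26/27)*(12 - 26/27) + 75400) = 1/(8*(26/27)*(298/27) + 75400) = 1/(61984/729 + 75400) = 1/(55028584/729) = 729/55028584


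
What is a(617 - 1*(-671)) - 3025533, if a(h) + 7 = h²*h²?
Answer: 2752092169596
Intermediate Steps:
a(h) = -7 + h⁴ (a(h) = -7 + h²*h² = -7 + h⁴)
a(617 - 1*(-671)) - 3025533 = (-7 + (617 - 1*(-671))⁴) - 3025533 = (-7 + (617 + 671)⁴) - 3025533 = (-7 + 1288⁴) - 3025533 = (-7 + 2752095195136) - 3025533 = 2752095195129 - 3025533 = 2752092169596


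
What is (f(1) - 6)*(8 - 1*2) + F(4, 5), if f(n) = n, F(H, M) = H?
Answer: -26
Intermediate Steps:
(f(1) - 6)*(8 - 1*2) + F(4, 5) = (1 - 6)*(8 - 1*2) + 4 = -5*(8 - 2) + 4 = -5*6 + 4 = -30 + 4 = -26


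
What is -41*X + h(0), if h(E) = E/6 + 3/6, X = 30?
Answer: -2459/2 ≈ -1229.5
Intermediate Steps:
h(E) = ½ + E/6 (h(E) = E*(⅙) + 3*(⅙) = E/6 + ½ = ½ + E/6)
-41*X + h(0) = -41*30 + (½ + (⅙)*0) = -1230 + (½ + 0) = -1230 + ½ = -2459/2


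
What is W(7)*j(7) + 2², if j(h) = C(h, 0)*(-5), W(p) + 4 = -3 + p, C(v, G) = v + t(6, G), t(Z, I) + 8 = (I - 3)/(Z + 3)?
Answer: 4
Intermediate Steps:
t(Z, I) = -8 + (-3 + I)/(3 + Z) (t(Z, I) = -8 + (I - 3)/(Z + 3) = -8 + (-3 + I)/(3 + Z))
C(v, G) = -25/3 + v + G/9 (C(v, G) = v + (-27 + G - 8*6)/(3 + 6) = v + (-27 + G - 48)/9 = v + (-75 + G)/9 = v + (-25/3 + G/9) = -25/3 + v + G/9)
W(p) = -7 + p (W(p) = -4 + (-3 + p) = -7 + p)
j(h) = 125/3 - 5*h (j(h) = (-25/3 + h + (⅑)*0)*(-5) = (-25/3 + h + 0)*(-5) = (-25/3 + h)*(-5) = 125/3 - 5*h)
W(7)*j(7) + 2² = (-7 + 7)*(125/3 - 5*7) + 2² = 0*(125/3 - 35) + 4 = 0*(20/3) + 4 = 0 + 4 = 4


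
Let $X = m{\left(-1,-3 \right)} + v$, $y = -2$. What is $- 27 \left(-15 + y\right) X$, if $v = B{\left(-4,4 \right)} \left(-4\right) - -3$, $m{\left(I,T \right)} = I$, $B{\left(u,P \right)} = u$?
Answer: $8262$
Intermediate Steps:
$v = 19$ ($v = \left(-4\right) \left(-4\right) - -3 = 16 + 3 = 19$)
$X = 18$ ($X = -1 + 19 = 18$)
$- 27 \left(-15 + y\right) X = - 27 \left(-15 - 2\right) 18 = \left(-27\right) \left(-17\right) 18 = 459 \cdot 18 = 8262$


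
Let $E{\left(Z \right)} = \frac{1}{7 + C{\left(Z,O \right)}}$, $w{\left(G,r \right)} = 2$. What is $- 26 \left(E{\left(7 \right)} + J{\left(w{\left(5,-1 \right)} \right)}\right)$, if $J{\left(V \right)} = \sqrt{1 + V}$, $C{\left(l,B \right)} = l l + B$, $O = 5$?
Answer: $- \frac{26}{61} - 26 \sqrt{3} \approx -45.46$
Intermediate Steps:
$C{\left(l,B \right)} = B + l^{2}$ ($C{\left(l,B \right)} = l^{2} + B = B + l^{2}$)
$E{\left(Z \right)} = \frac{1}{12 + Z^{2}}$ ($E{\left(Z \right)} = \frac{1}{7 + \left(5 + Z^{2}\right)} = \frac{1}{12 + Z^{2}}$)
$- 26 \left(E{\left(7 \right)} + J{\left(w{\left(5,-1 \right)} \right)}\right) = - 26 \left(\frac{1}{12 + 7^{2}} + \sqrt{1 + 2}\right) = - 26 \left(\frac{1}{12 + 49} + \sqrt{3}\right) = - 26 \left(\frac{1}{61} + \sqrt{3}\right) = - \frac{26}{61} - 26 \sqrt{3}$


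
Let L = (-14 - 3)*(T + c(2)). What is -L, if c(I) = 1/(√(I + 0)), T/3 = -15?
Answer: -765 + 17*√2/2 ≈ -752.98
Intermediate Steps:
T = -45 (T = 3*(-15) = -45)
c(I) = I^(-½) (c(I) = 1/(√I) = I^(-½))
L = 765 - 17*√2/2 (L = (-14 - 3)*(-45 + 2^(-½)) = -17*(-45 + √2/2) = 765 - 17*√2/2 ≈ 752.98)
-L = -(765 - 17*√2/2) = -765 + 17*√2/2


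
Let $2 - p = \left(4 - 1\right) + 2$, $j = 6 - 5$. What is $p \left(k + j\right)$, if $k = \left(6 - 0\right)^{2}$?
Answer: $-111$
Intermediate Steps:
$j = 1$
$p = -3$ ($p = 2 - \left(\left(4 - 1\right) + 2\right) = 2 - \left(3 + 2\right) = 2 - 5 = -3$)
$k = 36$ ($k = \left(6 + 0\right)^{2} = 6^{2} = 36$)
$p \left(k + j\right) = - 3 \left(36 + 1\right) = \left(-3\right) 37 = -111$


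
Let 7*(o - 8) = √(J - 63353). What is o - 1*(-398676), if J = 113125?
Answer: 398684 + 2*√12443/7 ≈ 3.9872e+5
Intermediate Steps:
o = 8 + 2*√12443/7 (o = 8 + √(113125 - 63353)/7 = 8 + √49772/7 = 8 + (2*√12443)/7 = 8 + 2*√12443/7 ≈ 39.871)
o - 1*(-398676) = (8 + 2*√12443/7) - 1*(-398676) = (8 + 2*√12443/7) + 398676 = 398684 + 2*√12443/7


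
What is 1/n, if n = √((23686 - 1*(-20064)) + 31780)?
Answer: √75530/75530 ≈ 0.0036387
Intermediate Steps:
n = √75530 (n = √((23686 + 20064) + 31780) = √(43750 + 31780) = √75530 ≈ 274.83)
1/n = 1/(√75530) = √75530/75530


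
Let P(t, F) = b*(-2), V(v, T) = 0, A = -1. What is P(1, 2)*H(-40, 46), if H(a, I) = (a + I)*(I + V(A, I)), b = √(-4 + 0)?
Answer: -1104*I ≈ -1104.0*I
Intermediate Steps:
b = 2*I (b = √(-4) = 2*I ≈ 2.0*I)
P(t, F) = -4*I (P(t, F) = (2*I)*(-2) = -4*I)
H(a, I) = I*(I + a) (H(a, I) = (a + I)*(I + 0) = (I + a)*I = I*(I + a))
P(1, 2)*H(-40, 46) = (-4*I)*(46*(46 - 40)) = (-4*I)*(46*6) = -4*I*276 = -1104*I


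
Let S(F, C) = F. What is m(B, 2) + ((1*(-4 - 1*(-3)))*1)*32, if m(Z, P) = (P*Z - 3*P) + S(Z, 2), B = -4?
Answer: -50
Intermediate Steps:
m(Z, P) = Z - 3*P + P*Z (m(Z, P) = (P*Z - 3*P) + Z = (-3*P + P*Z) + Z = Z - 3*P + P*Z)
m(B, 2) + ((1*(-4 - 1*(-3)))*1)*32 = (-4 - 3*2 + 2*(-4)) + ((1*(-4 - 1*(-3)))*1)*32 = (-4 - 6 - 8) + ((1*(-4 + 3))*1)*32 = -18 + ((1*(-1))*1)*32 = -18 - 1*1*32 = -18 - 1*32 = -18 - 32 = -50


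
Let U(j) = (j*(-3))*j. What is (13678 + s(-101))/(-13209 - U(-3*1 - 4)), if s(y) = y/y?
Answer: -13679/13062 ≈ -1.0472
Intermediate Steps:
s(y) = 1
U(j) = -3*j**2 (U(j) = (-3*j)*j = -3*j**2)
(13678 + s(-101))/(-13209 - U(-3*1 - 4)) = (13678 + 1)/(-13209 - (-3)*(-3*1 - 4)**2) = 13679/(-13209 - (-3)*(-3 - 4)**2) = 13679/(-13209 - (-3)*(-7)**2) = 13679/(-13209 - (-3)*49) = 13679/(-13209 - 1*(-147)) = 13679/(-13209 + 147) = 13679/(-13062) = 13679*(-1/13062) = -13679/13062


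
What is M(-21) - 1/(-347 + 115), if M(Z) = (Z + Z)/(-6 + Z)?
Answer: 3257/2088 ≈ 1.5599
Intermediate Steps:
M(Z) = 2*Z/(-6 + Z) (M(Z) = (2*Z)/(-6 + Z) = 2*Z/(-6 + Z))
M(-21) - 1/(-347 + 115) = 2*(-21)/(-6 - 21) - 1/(-347 + 115) = 2*(-21)/(-27) - 1/(-232) = 2*(-21)*(-1/27) - 1*(-1/232) = 14/9 + 1/232 = 3257/2088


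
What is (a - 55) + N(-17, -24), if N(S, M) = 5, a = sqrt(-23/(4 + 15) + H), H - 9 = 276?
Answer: -50 + 4*sqrt(6403)/19 ≈ -33.154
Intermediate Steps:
H = 285 (H = 9 + 276 = 285)
a = 4*sqrt(6403)/19 (a = sqrt(-23/(4 + 15) + 285) = sqrt(-23/19 + 285) = sqrt(5392/19) = 4*sqrt(6403)/19 ≈ 16.846)
(a - 55) + N(-17, -24) = (4*sqrt(6403)/19 - 55) + 5 = (-55 + 4*sqrt(6403)/19) + 5 = -50 + 4*sqrt(6403)/19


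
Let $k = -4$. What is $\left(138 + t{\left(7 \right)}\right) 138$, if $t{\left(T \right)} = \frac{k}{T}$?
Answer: $\frac{132756}{7} \approx 18965.0$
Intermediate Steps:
$t{\left(T \right)} = - \frac{4}{T}$
$\left(138 + t{\left(7 \right)}\right) 138 = \left(138 - \frac{4}{7}\right) 138 = \frac{962}{7} \cdot 138 = \frac{132756}{7}$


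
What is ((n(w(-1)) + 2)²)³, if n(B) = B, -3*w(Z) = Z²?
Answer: 15625/729 ≈ 21.433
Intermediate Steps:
w(Z) = -Z²/3
((n(w(-1)) + 2)²)³ = ((-⅓*(-1)² + 2)²)³ = ((-⅓*1 + 2)²)³ = ((-⅓ + 2)²)³ = ((5/3)²)³ = (25/9)³ = 15625/729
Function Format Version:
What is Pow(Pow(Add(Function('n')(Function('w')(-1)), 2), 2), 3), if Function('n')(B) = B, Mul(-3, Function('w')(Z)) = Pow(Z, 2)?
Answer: Rational(15625, 729) ≈ 21.433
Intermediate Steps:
Function('w')(Z) = Mul(Rational(-1, 3), Pow(Z, 2))
Pow(Pow(Add(Function('n')(Function('w')(-1)), 2), 2), 3) = Pow(Pow(Add(Mul(Rational(-1, 3), Pow(-1, 2)), 2), 2), 3) = Pow(Pow(Add(Mul(Rational(-1, 3), 1), 2), 2), 3) = Pow(Pow(Add(Rational(-1, 3), 2), 2), 3) = Pow(Pow(Rational(5, 3), 2), 3) = Pow(Rational(25, 9), 3) = Rational(15625, 729)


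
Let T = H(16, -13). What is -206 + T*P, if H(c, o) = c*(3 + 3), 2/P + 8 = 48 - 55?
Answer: -1094/5 ≈ -218.80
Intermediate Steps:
P = -2/15 (P = 2/(-8 + (48 - 55)) = 2/(-8 - 7) = 2/(-15) = 2*(-1/15) = -2/15 ≈ -0.13333)
H(c, o) = 6*c (H(c, o) = c*6 = 6*c)
T = 96 (T = 6*16 = 96)
-206 + T*P = -206 + 96*(-2/15) = -206 - 64/5 = -1094/5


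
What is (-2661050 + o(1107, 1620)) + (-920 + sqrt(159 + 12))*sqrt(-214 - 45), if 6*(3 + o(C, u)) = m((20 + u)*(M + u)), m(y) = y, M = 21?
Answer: -2212513 - I*sqrt(259)*(920 - 3*sqrt(19)) ≈ -2.2125e+6 - 14596.0*I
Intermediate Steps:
o(C, u) = -3 + (20 + u)*(21 + u)/6 (o(C, u) = -3 + ((20 + u)*(21 + u))/6 = -3 + (20 + u)*(21 + u)/6)
(-2661050 + o(1107, 1620)) + (-920 + sqrt(159 + 12))*sqrt(-214 - 45) = (-2661050 + (67 + (1/6)*1620**2 + (41/6)*1620)) + (-920 + sqrt(159 + 12))*sqrt(-214 - 45) = (-2661050 + (67 + (1/6)*2624400 + 11070)) + (-920 + sqrt(171))*sqrt(-259) = (-2661050 + (67 + 437400 + 11070)) + (-920 + 3*sqrt(19))*(I*sqrt(259)) = (-2661050 + 448537) + I*sqrt(259)*(-920 + 3*sqrt(19)) = -2212513 + I*sqrt(259)*(-920 + 3*sqrt(19))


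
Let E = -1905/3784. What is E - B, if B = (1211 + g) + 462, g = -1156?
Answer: -1958233/3784 ≈ -517.50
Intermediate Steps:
B = 517 (B = (1211 - 1156) + 462 = 55 + 462 = 517)
E = -1905/3784 (E = -1905*1/3784 = -1905/3784 ≈ -0.50344)
E - B = -1905/3784 - 1*517 = -1905/3784 - 517 = -1958233/3784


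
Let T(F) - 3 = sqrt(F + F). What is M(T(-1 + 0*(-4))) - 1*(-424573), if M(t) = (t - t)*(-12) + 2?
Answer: 424575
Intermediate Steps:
T(F) = 3 + sqrt(2)*sqrt(F) (T(F) = 3 + sqrt(F + F) = 3 + sqrt(2*F) = 3 + sqrt(2)*sqrt(F))
M(t) = 2 (M(t) = 0*(-12) + 2 = 0 + 2 = 2)
M(T(-1 + 0*(-4))) - 1*(-424573) = 2 - 1*(-424573) = 2 + 424573 = 424575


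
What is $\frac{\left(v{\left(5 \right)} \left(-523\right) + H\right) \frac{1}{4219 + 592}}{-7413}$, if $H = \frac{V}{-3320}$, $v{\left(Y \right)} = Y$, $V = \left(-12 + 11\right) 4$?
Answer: $\frac{723483}{9867024230} \approx 7.3323 \cdot 10^{-5}$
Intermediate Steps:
$V = -4$ ($V = \left(-1\right) 4 = -4$)
$H = \frac{1}{830}$ ($H = - \frac{4}{-3320} = \left(-4\right) \left(- \frac{1}{3320}\right) = \frac{1}{830} \approx 0.0012048$)
$\frac{\left(v{\left(5 \right)} \left(-523\right) + H\right) \frac{1}{4219 + 592}}{-7413} = \frac{\left(5 \left(-523\right) + \frac{1}{830}\right) \frac{1}{4219 + 592}}{-7413} = \frac{-2615 + \frac{1}{830}}{4811} \left(- \frac{1}{7413}\right) = \left(- \frac{2170449}{830}\right) \frac{1}{4811} \left(- \frac{1}{7413}\right) = \left(- \frac{2170449}{3993130}\right) \left(- \frac{1}{7413}\right) = \frac{723483}{9867024230}$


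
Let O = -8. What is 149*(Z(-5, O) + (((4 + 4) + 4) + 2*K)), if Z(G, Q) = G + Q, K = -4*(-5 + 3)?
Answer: 2235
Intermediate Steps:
K = 8 (K = -4*(-2) = 8)
149*(Z(-5, O) + (((4 + 4) + 4) + 2*K)) = 149*((-5 - 8) + (((4 + 4) + 4) + 2*8)) = 149*(-13 + ((8 + 4) + 16)) = 149*(-13 + (12 + 16)) = 149*(-13 + 28) = 149*15 = 2235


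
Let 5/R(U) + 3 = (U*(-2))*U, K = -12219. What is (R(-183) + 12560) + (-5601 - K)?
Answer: 1284561613/66981 ≈ 19178.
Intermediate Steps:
R(U) = 5/(-3 - 2*U**2) (R(U) = 5/(-3 + (U*(-2))*U) = 5/(-3 + (-2*U)*U) = 5/(-3 - 2*U**2))
(R(-183) + 12560) + (-5601 - K) = (-5/(3 + 2*(-183)**2) + 12560) + (-5601 - 1*(-12219)) = (-5/(3 + 2*33489) + 12560) + (-5601 + 12219) = (-5/(3 + 66978) + 12560) + 6618 = (-5/66981 + 12560) + 6618 = 841281355/66981 + 6618 = 1284561613/66981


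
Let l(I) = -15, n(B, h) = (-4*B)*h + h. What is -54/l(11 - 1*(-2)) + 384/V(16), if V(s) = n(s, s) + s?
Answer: 498/155 ≈ 3.2129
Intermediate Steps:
n(B, h) = h - 4*B*h (n(B, h) = -4*B*h + h = h - 4*B*h)
V(s) = s + s*(1 - 4*s) (V(s) = s*(1 - 4*s) + s = s + s*(1 - 4*s))
-54/l(11 - 1*(-2)) + 384/V(16) = -54/(-15) + 384/((2*16*(1 - 2*16))) = -54*(-1/15) + 384/((2*16*(1 - 32))) = 18/5 + 384/((2*16*(-31))) = 18/5 + 384/(-992) = 18/5 + 384*(-1/992) = 18/5 - 12/31 = 498/155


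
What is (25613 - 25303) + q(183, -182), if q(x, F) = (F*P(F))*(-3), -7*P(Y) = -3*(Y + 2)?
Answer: -41810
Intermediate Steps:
P(Y) = 6/7 + 3*Y/7 (P(Y) = -(-3)*(Y + 2)/7 = -(-3)*(2 + Y)/7 = -(-6 - 3*Y)/7 = 6/7 + 3*Y/7)
q(x, F) = -3*F*(6/7 + 3*F/7) (q(x, F) = (F*(6/7 + 3*F/7))*(-3) = -3*F*(6/7 + 3*F/7))
(25613 - 25303) + q(183, -182) = (25613 - 25303) - 9/7*(-182)*(2 - 182) = 310 - 9/7*(-182)*(-180) = 310 - 42120 = -41810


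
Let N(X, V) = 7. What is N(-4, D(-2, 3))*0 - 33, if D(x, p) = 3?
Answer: -33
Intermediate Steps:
N(-4, D(-2, 3))*0 - 33 = 7*0 - 33 = 0 - 33 = -33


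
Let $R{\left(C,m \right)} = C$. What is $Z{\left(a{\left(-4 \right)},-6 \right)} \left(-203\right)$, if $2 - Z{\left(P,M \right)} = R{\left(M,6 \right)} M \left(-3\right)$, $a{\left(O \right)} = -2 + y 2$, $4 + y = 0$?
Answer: $-22330$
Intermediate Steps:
$y = -4$ ($y = -4 + 0 = -4$)
$a{\left(O \right)} = -10$ ($a{\left(O \right)} = -2 - 8 = -10$)
$Z{\left(P,M \right)} = 2 + 3 M^{2}$ ($Z{\left(P,M \right)} = 2 - M M \left(-3\right) = 2 - M^{2} \left(-3\right) = 2 - - 3 M^{2} = 2 + 3 M^{2}$)
$Z{\left(a{\left(-4 \right)},-6 \right)} \left(-203\right) = \left(2 + 3 \left(-6\right)^{2}\right) \left(-203\right) = \left(2 + 3 \cdot 36\right) \left(-203\right) = \left(2 + 108\right) \left(-203\right) = 110 \left(-203\right) = -22330$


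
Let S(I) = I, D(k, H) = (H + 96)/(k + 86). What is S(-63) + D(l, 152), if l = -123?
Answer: -2579/37 ≈ -69.703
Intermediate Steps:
D(k, H) = (96 + H)/(86 + k)
S(-63) + D(l, 152) = -63 + (96 + 152)/(86 - 123) = -63 + 248/(-37) = -63 - 1/37*248 = -63 - 248/37 = -2579/37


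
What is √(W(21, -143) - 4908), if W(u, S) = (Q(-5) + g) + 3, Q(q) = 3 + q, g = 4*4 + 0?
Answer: I*√4891 ≈ 69.936*I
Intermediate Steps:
g = 16 (g = 16 + 0 = 16)
W(u, S) = 17 (W(u, S) = ((3 - 5) + 16) + 3 = (-2 + 16) + 3 = 14 + 3 = 17)
√(W(21, -143) - 4908) = √(17 - 4908) = √(-4891) = I*√4891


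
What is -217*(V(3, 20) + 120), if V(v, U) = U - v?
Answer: -29729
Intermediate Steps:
-217*(V(3, 20) + 120) = -217*((20 - 1*3) + 120) = -217*((20 - 3) + 120) = -217*(17 + 120) = -217*137 = -29729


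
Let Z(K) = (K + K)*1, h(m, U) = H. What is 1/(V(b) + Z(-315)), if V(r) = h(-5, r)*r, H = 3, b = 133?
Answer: -1/231 ≈ -0.0043290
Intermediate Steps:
h(m, U) = 3
Z(K) = 2*K (Z(K) = (2*K)*1 = 2*K)
V(r) = 3*r
1/(V(b) + Z(-315)) = 1/(3*133 + 2*(-315)) = 1/(399 - 630) = 1/(-231) = -1/231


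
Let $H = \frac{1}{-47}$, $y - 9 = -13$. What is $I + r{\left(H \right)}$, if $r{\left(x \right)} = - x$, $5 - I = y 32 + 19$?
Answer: $\frac{5359}{47} \approx 114.02$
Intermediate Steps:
$y = -4$ ($y = 9 - 13 = -4$)
$H = - \frac{1}{47} \approx -0.021277$
$I = 114$ ($I = 5 - \left(\left(-4\right) 32 + 19\right) = 5 - \left(-128 + 19\right) = 5 - -109 = 5 + 109 = 114$)
$I + r{\left(H \right)} = 114 - - \frac{1}{47} = 114 + \frac{1}{47} = \frac{5359}{47}$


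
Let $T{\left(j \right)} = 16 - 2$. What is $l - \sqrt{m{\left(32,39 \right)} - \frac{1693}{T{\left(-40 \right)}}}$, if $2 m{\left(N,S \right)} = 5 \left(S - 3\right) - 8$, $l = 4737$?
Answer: $4737 - \frac{i \sqrt{6846}}{14} \approx 4737.0 - 5.91 i$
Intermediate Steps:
$T{\left(j \right)} = 14$
$m{\left(N,S \right)} = - \frac{23}{2} + \frac{5 S}{2}$ ($m{\left(N,S \right)} = \frac{5 \left(S - 3\right) - 8}{2} = \frac{5 \left(-3 + S\right) - 8}{2} = \frac{\left(-15 + 5 S\right) - 8}{2} = \frac{-23 + 5 S}{2} = - \frac{23}{2} + \frac{5 S}{2}$)
$l - \sqrt{m{\left(32,39 \right)} - \frac{1693}{T{\left(-40 \right)}}} = 4737 - \sqrt{\left(- \frac{23}{2} + \frac{5}{2} \cdot 39\right) - \frac{1693}{14}} = 4737 - \sqrt{\left(- \frac{23}{2} + \frac{195}{2}\right) - \frac{1693}{14}} = 4737 - \sqrt{86 - \frac{1693}{14}} = 4737 - \sqrt{- \frac{489}{14}} = 4737 - \frac{i \sqrt{6846}}{14}$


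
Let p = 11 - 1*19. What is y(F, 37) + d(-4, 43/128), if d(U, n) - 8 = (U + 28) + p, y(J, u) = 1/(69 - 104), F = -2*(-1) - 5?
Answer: 839/35 ≈ 23.971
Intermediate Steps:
p = -8 (p = 11 - 19 = -8)
F = -3 (F = 2 - 5 = -3)
y(J, u) = -1/35 (y(J, u) = 1/(-35) = -1/35)
d(U, n) = 28 + U (d(U, n) = 8 + ((U + 28) - 8) = 8 + ((28 + U) - 8) = 8 + (20 + U) = 28 + U)
y(F, 37) + d(-4, 43/128) = -1/35 + (28 - 4) = -1/35 + 24 = 839/35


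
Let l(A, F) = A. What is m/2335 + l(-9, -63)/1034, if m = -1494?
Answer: -1565811/2414390 ≈ -0.64853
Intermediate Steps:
m/2335 + l(-9, -63)/1034 = -1494/2335 - 9/1034 = -1565811/2414390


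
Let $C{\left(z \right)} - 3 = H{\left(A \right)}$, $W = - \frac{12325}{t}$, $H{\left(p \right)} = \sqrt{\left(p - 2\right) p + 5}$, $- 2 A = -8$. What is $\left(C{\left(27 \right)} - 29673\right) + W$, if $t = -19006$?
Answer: $- \frac{33170335}{1118} + \sqrt{13} \approx -29666.0$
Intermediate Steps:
$A = 4$ ($A = \left(- \frac{1}{2}\right) \left(-8\right) = 4$)
$H{\left(p \right)} = \sqrt{5 + p \left(-2 + p\right)}$ ($H{\left(p \right)} = \sqrt{\left(-2 + p\right) p + 5} = \sqrt{p \left(-2 + p\right) + 5} = \sqrt{5 + p \left(-2 + p\right)}$)
$W = \frac{725}{1118}$ ($W = - \frac{12325}{-19006} = \left(-12325\right) \left(- \frac{1}{19006}\right) = \frac{725}{1118} \approx 0.64848$)
$C{\left(z \right)} = 3 + \sqrt{13}$ ($C{\left(z \right)} = 3 + \sqrt{5 + 4^{2} - 8} = 3 + \sqrt{5 + 16 - 8} = 3 + \sqrt{13}$)
$\left(C{\left(27 \right)} - 29673\right) + W = \left(\left(3 + \sqrt{13}\right) - 29673\right) + \frac{725}{1118} = \left(-29670 + \sqrt{13}\right) + \frac{725}{1118} = - \frac{33170335}{1118} + \sqrt{13}$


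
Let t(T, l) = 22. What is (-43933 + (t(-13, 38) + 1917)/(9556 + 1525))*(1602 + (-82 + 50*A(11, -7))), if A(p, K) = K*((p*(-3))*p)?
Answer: -8941485763340/1583 ≈ -5.6484e+9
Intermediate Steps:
A(p, K) = -3*K*p² (A(p, K) = K*((-3*p)*p) = K*(-3*p²) = -3*K*p²)
(-43933 + (t(-13, 38) + 1917)/(9556 + 1525))*(1602 + (-82 + 50*A(11, -7))) = (-43933 + (22 + 1917)/(9556 + 1525))*(1602 + (-82 + 50*(-3*(-7)*11²))) = (-43933 + 1939/11081)*(1602 + (-82 + 50*(-3*(-7)*121))) = (-43933 + 1939*(1/11081))*(1602 + (-82 + 50*2541)) = (-43933 + 277/1583)*(1602 + (-82 + 127050)) = -69545662*(1602 + 126968)/1583 = -69545662/1583*128570 = -8941485763340/1583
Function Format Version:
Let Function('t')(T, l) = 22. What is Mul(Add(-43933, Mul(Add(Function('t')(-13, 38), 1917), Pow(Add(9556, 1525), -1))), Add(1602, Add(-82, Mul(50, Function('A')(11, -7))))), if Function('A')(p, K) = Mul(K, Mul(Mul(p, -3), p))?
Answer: Rational(-8941485763340, 1583) ≈ -5.6484e+9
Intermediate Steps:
Function('A')(p, K) = Mul(-3, K, Pow(p, 2)) (Function('A')(p, K) = Mul(K, Mul(Mul(-3, p), p)) = Mul(K, Mul(-3, Pow(p, 2))) = Mul(-3, K, Pow(p, 2)))
Mul(Add(-43933, Mul(Add(Function('t')(-13, 38), 1917), Pow(Add(9556, 1525), -1))), Add(1602, Add(-82, Mul(50, Function('A')(11, -7))))) = Mul(Add(-43933, Mul(Add(22, 1917), Pow(Add(9556, 1525), -1))), Add(1602, Add(-82, Mul(50, Mul(-3, -7, Pow(11, 2)))))) = Mul(Add(-43933, Mul(1939, Pow(11081, -1))), Add(1602, Add(-82, Mul(50, Mul(-3, -7, 121))))) = Mul(Add(-43933, Mul(1939, Rational(1, 11081))), Add(1602, Add(-82, Mul(50, 2541)))) = Mul(Add(-43933, Rational(277, 1583)), Add(1602, Add(-82, 127050))) = Mul(Rational(-69545662, 1583), Add(1602, 126968)) = Mul(Rational(-69545662, 1583), 128570) = Rational(-8941485763340, 1583)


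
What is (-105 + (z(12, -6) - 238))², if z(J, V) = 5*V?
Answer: 139129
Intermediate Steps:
(-105 + (z(12, -6) - 238))² = (-105 + (5*(-6) - 238))² = (-105 + (-30 - 238))² = (-105 - 268)² = (-373)² = 139129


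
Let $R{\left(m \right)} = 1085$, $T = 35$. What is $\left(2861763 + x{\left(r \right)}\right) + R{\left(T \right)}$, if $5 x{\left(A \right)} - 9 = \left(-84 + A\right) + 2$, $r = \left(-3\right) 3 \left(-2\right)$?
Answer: $2862837$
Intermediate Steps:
$r = 18$ ($r = \left(-9\right) \left(-2\right) = 18$)
$x{\left(A \right)} = - \frac{73}{5} + \frac{A}{5}$ ($x{\left(A \right)} = \frac{9}{5} + \frac{\left(-84 + A\right) + 2}{5} = \frac{9}{5} + \frac{-82 + A}{5} = \frac{9}{5} + \left(- \frac{82}{5} + \frac{A}{5}\right) = - \frac{73}{5} + \frac{A}{5}$)
$\left(2861763 + x{\left(r \right)}\right) + R{\left(T \right)} = \left(2861763 + \left(- \frac{73}{5} + \frac{1}{5} \cdot 18\right)\right) + 1085 = \left(2861763 + \left(- \frac{73}{5} + \frac{18}{5}\right)\right) + 1085 = \left(2861763 - 11\right) + 1085 = 2861752 + 1085 = 2862837$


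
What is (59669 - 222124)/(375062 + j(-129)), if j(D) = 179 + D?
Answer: -162455/375112 ≈ -0.43308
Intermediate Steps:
(59669 - 222124)/(375062 + j(-129)) = (59669 - 222124)/(375062 + (179 - 129)) = -162455/(375062 + 50) = -162455/375112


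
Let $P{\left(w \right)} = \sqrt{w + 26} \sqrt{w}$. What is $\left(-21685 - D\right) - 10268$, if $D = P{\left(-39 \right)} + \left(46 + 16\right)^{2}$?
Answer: $-35797 + 13 \sqrt{3} \approx -35775.0$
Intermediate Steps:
$P{\left(w \right)} = \sqrt{w} \sqrt{26 + w}$ ($P{\left(w \right)} = \sqrt{26 + w} \sqrt{w} = \sqrt{w} \sqrt{26 + w}$)
$D = 3844 - 13 \sqrt{3}$ ($D = \sqrt{-39} \sqrt{26 - 39} + \left(46 + 16\right)^{2} = i \sqrt{39} \sqrt{-13} + 62^{2} = i \sqrt{39} i \sqrt{13} + 3844 = - 13 \sqrt{3} + 3844 = 3844 - 13 \sqrt{3} \approx 3821.5$)
$\left(-21685 - D\right) - 10268 = \left(-21685 - \left(3844 - 13 \sqrt{3}\right)\right) - 10268 = \left(-25529 + 13 \sqrt{3}\right) - 10268 = -35797 + 13 \sqrt{3}$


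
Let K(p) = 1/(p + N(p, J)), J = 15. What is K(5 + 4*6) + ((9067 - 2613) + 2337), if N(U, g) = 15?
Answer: 386805/44 ≈ 8791.0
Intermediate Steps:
K(p) = 1/(15 + p) (K(p) = 1/(p + 15) = 1/(15 + p))
K(5 + 4*6) + ((9067 - 2613) + 2337) = 1/(15 + (5 + 4*6)) + ((9067 - 2613) + 2337) = 1/(15 + (5 + 24)) + (6454 + 2337) = 1/(15 + 29) + 8791 = 1/44 + 8791 = 386805/44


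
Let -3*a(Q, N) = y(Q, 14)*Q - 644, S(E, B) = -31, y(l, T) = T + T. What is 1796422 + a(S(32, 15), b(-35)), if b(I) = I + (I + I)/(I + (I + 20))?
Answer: 1796926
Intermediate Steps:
y(l, T) = 2*T
b(I) = I + 2*I/(20 + 2*I) (b(I) = I + (2*I)/(I + (20 + I)) = I + (2*I)/(20 + 2*I) = I + 2*I/(20 + 2*I))
a(Q, N) = 644/3 - 28*Q/3 (a(Q, N) = -((2*14)*Q - 644)/3 = -(28*Q - 644)/3 = -(-644 + 28*Q)/3 = 644/3 - 28*Q/3)
1796422 + a(S(32, 15), b(-35)) = 1796422 + (644/3 - 28/3*(-31)) = 1796422 + (644/3 + 868/3) = 1796422 + 504 = 1796926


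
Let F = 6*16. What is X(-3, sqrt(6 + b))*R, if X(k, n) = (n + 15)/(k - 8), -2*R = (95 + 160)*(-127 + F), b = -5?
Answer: -63240/11 ≈ -5749.1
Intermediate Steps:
F = 96
R = 7905/2 (R = -(95 + 160)*(-127 + 96)/2 = -255*(-31)/2 = -1/2*(-7905) = 7905/2 ≈ 3952.5)
X(k, n) = (15 + n)/(-8 + k)
X(-3, sqrt(6 + b))*R = ((15 + sqrt(6 - 5))/(-8 - 3))*(7905/2) = ((15 + sqrt(1))/(-11))*(7905/2) = -(15 + 1)/11*(7905/2) = -1/11*16*(7905/2) = -16/11*7905/2 = -63240/11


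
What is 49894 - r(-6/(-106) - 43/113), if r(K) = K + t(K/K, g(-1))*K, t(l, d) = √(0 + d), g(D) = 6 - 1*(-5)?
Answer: 298817106/5989 + 1940*√11/5989 ≈ 49895.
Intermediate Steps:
g(D) = 11 (g(D) = 6 + 5 = 11)
t(l, d) = √d
r(K) = K + K*√11 (r(K) = K + √11*K = K + K*√11)
49894 - r(-6/(-106) - 43/113) = 49894 - (-6/(-106) - 43/113)*(1 + √11) = 49894 - (-6*(-1/106) - 43*1/113)*(1 + √11) = 49894 - (3/53 - 43/113)*(1 + √11) = 49894 - (-1940)*(1 + √11)/5989 = 49894 - (-1940/5989 - 1940*√11/5989) = 49894 + (1940/5989 + 1940*√11/5989) = 298817106/5989 + 1940*√11/5989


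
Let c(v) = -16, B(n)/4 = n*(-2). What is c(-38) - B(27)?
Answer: 200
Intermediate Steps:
B(n) = -8*n (B(n) = 4*(n*(-2)) = 4*(-2*n) = -8*n)
c(-38) - B(27) = -16 - (-8)*27 = -16 - 1*(-216) = -16 + 216 = 200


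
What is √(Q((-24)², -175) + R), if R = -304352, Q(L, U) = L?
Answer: 4*I*√18986 ≈ 551.16*I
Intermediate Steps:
√(Q((-24)², -175) + R) = √((-24)² - 304352) = √(576 - 304352) = √(-303776) = 4*I*√18986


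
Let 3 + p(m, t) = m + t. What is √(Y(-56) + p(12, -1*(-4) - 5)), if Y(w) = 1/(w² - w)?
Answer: √20378526/1596 ≈ 2.8285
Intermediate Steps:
p(m, t) = -3 + m + t (p(m, t) = -3 + (m + t) = -3 + m + t)
√(Y(-56) + p(12, -1*(-4) - 5)) = √(1/((-56)*(-1 - 56)) + (-3 + 12 + (-1*(-4) - 5))) = √(-1/56/(-57) + (-3 + 12 + (4 - 5))) = √(-1/56*(-1/57) + (-3 + 12 - 1)) = √(1/3192 + 8) = √(25537/3192) = √20378526/1596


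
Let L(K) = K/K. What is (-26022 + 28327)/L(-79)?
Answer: 2305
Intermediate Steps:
L(K) = 1
(-26022 + 28327)/L(-79) = (-26022 + 28327)/1 = 2305*1 = 2305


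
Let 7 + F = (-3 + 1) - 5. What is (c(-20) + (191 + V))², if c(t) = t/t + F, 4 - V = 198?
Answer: 256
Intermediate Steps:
V = -194 (V = 4 - 1*198 = 4 - 198 = -194)
F = -14 (F = -7 + ((-3 + 1) - 5) = -7 + (-2 - 5) = -7 - 7 = -14)
c(t) = -13 (c(t) = t/t - 14 = 1 - 14 = -13)
(c(-20) + (191 + V))² = (-13 + (191 - 194))² = (-13 - 3)² = (-16)² = 256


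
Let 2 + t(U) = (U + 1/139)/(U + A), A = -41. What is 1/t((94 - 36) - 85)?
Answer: -2363/3788 ≈ -0.62381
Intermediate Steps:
t(U) = -2 + (1/139 + U)/(-41 + U) (t(U) = -2 + (U + 1/139)/(U - 41) = -2 + (U + 1/139)/(-41 + U) = -2 + (1/139 + U)/(-41 + U))
1/t((94 - 36) - 85) = 1/((11399/139 - ((94 - 36) - 85))/(-41 + ((94 - 36) - 85))) = 1/((11399/139 - (58 - 85))/(-41 + (58 - 85))) = 1/((11399/139 - 1*(-27))/(-41 - 27)) = 1/((11399/139 + 27)/(-68)) = 1/(-1/68*15152/139) = 1/(-3788/2363) = -2363/3788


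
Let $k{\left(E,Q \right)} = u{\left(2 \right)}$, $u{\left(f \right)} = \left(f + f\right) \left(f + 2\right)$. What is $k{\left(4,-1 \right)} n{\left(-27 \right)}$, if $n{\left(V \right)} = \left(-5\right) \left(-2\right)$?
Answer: $160$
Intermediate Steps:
$u{\left(f \right)} = 2 f \left(2 + f\right)$
$n{\left(V \right)} = 10$
$k{\left(E,Q \right)} = 16$ ($k{\left(E,Q \right)} = 2 \cdot 2 \left(2 + 2\right) = 2 \cdot 2 \cdot 4 = 16$)
$k{\left(4,-1 \right)} n{\left(-27 \right)} = 16 \cdot 10 = 160$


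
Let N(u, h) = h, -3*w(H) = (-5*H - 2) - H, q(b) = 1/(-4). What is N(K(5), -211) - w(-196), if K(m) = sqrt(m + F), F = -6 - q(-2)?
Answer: 541/3 ≈ 180.33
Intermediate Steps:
q(b) = -1/4
w(H) = 2/3 + 2*H (w(H) = -((-5*H - 2) - H)/3 = -((-2 - 5*H) - H)/3 = -(-2 - 6*H)/3 = 2/3 + 2*H)
F = -23/4 (F = -6 - 1*(-1/4) = -6 + 1/4 = -23/4 ≈ -5.7500)
K(m) = sqrt(-23/4 + m) (K(m) = sqrt(m - 23/4) = sqrt(-23/4 + m))
N(K(5), -211) - w(-196) = -211 - (2/3 + 2*(-196)) = -211 - (2/3 - 392) = -211 - 1*(-1174/3) = -211 + 1174/3 = 541/3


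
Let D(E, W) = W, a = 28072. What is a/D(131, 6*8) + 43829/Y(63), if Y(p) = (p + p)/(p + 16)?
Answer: 1768090/63 ≈ 28065.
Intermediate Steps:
Y(p) = 2*p/(16 + p) (Y(p) = (2*p)/(16 + p) = 2*p/(16 + p))
a/D(131, 6*8) + 43829/Y(63) = 28072/((6*8)) + 43829/((2*63/(16 + 63))) = 28072/48 + 43829/((2*63/79)) = 28072*(1/48) + 43829/((2*63*(1/79))) = 3509/6 + 43829/(126/79) = 3509/6 + 43829*(79/126) = 3509/6 + 3462491/126 = 1768090/63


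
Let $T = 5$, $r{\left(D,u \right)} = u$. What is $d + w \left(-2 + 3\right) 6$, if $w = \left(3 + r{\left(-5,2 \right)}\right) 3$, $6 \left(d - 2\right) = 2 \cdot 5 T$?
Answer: $\frac{301}{3} \approx 100.33$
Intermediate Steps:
$d = \frac{31}{3}$ ($d = 2 + \frac{2 \cdot 5 \cdot 5}{6} = 2 + \frac{10 \cdot 5}{6} = 2 + \frac{1}{6} \cdot 50 = 2 + \frac{25}{3} = \frac{31}{3} \approx 10.333$)
$w = 15$ ($w = \left(3 + 2\right) 3 = 5 \cdot 3 = 15$)
$d + w \left(-2 + 3\right) 6 = \frac{31}{3} + 15 \left(-2 + 3\right) 6 = \frac{31}{3} + 15 \cdot 1 \cdot 6 = \frac{31}{3} + 15 \cdot 6 = \frac{31}{3} + 90 = \frac{301}{3}$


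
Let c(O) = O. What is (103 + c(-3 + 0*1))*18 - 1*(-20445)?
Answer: 22245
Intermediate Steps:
(103 + c(-3 + 0*1))*18 - 1*(-20445) = (103 + (-3 + 0*1))*18 - 1*(-20445) = (103 + (-3 + 0))*18 + 20445 = (103 - 3)*18 + 20445 = 100*18 + 20445 = 1800 + 20445 = 22245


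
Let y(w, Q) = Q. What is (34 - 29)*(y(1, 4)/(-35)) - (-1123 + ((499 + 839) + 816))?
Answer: -7221/7 ≈ -1031.6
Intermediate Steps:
(34 - 29)*(y(1, 4)/(-35)) - (-1123 + ((499 + 839) + 816)) = (34 - 29)*(4/(-35)) - (-1123 + ((499 + 839) + 816)) = 5*(4*(-1/35)) - (-1123 + (1338 + 816)) = 5*(-4/35) - (-1123 + 2154) = -4/7 - 1*1031 = -4/7 - 1031 = -7221/7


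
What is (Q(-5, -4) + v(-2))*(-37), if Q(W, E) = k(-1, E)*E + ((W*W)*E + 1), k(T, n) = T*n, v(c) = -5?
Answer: 4440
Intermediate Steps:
Q(W, E) = 1 - E² + E*W² (Q(W, E) = (-E)*E + ((W*W)*E + 1) = -E² + (W²*E + 1) = -E² + (E*W² + 1) = -E² + (1 + E*W²) = 1 - E² + E*W²)
(Q(-5, -4) + v(-2))*(-37) = ((1 - 1*(-4)² - 4*(-5)²) - 5)*(-37) = ((1 - 1*16 - 4*25) - 5)*(-37) = ((1 - 16 - 100) - 5)*(-37) = (-115 - 5)*(-37) = -120*(-37) = 4440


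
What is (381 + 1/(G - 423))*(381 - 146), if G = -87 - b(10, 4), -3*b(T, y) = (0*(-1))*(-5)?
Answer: 9132523/102 ≈ 89535.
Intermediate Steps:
b(T, y) = 0 (b(T, y) = -0*(-1)*(-5)/3 = -0*(-5) = -1/3*0 = 0)
G = -87 (G = -87 - 1*0 = -87 + 0 = -87)
(381 + 1/(G - 423))*(381 - 146) = (381 + 1/(-87 - 423))*(381 - 146) = (381 + 1/(-510))*235 = (381 - 1/510)*235 = (194309/510)*235 = 9132523/102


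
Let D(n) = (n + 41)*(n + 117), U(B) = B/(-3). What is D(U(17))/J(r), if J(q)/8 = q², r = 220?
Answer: 8851/871200 ≈ 0.010160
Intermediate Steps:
U(B) = -B/3 (U(B) = B*(-⅓) = -B/3)
D(n) = (41 + n)*(117 + n)
J(q) = 8*q²
D(U(17))/J(r) = (4797 + (-⅓*17)² + 158*(-⅓*17))/((8*220²)) = (4797 + (-17/3)² + 158*(-17/3))/((8*48400)) = (4797 + 289/9 - 2686/3)/387200 = (35404/9)*(1/387200) = 8851/871200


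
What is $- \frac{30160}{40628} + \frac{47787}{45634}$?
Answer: $\frac{141292199}{463504538} \approx 0.30483$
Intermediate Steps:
$- \frac{30160}{40628} + \frac{47787}{45634} = \left(-30160\right) \frac{1}{40628} + 47787 \cdot \frac{1}{45634} = - \frac{7540}{10157} + \frac{47787}{45634} = \frac{141292199}{463504538}$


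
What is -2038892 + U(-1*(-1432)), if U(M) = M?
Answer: -2037460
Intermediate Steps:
-2038892 + U(-1*(-1432)) = -2038892 - 1*(-1432) = -2038892 + 1432 = -2037460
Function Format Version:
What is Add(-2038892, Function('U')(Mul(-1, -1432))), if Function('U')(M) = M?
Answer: -2037460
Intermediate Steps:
Add(-2038892, Function('U')(Mul(-1, -1432))) = Add(-2038892, Mul(-1, -1432)) = Add(-2038892, 1432) = -2037460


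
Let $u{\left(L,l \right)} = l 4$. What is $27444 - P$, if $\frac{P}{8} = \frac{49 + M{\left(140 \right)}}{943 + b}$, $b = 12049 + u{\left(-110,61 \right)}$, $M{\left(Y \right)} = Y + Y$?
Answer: $\frac{90811538}{3309} \approx 27444.0$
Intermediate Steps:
$M{\left(Y \right)} = 2 Y$
$u{\left(L,l \right)} = 4 l$
$b = 12293$ ($b = 12049 + 4 \cdot 61 = 12049 + 244 = 12293$)
$P = \frac{658}{3309}$ ($P = 8 \frac{49 + 2 \cdot 140}{943 + 12293} = 8 \frac{49 + 280}{13236} = 8 \cdot 329 \cdot \frac{1}{13236} = 8 \cdot \frac{329}{13236} = \frac{658}{3309} \approx 0.19885$)
$27444 - P = 27444 - \frac{658}{3309} = \frac{90811538}{3309}$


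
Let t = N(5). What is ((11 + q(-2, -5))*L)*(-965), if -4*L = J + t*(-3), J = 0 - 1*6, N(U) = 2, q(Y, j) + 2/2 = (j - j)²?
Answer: -28950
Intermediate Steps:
q(Y, j) = -1 (q(Y, j) = -1 + (j - j)² = -1 + 0² = -1 + 0 = -1)
J = -6 (J = 0 - 6 = -6)
t = 2
L = 3 (L = -(-6 + 2*(-3))/4 = -(-6 - 6)/4 = -¼*(-12) = 3)
((11 + q(-2, -5))*L)*(-965) = ((11 - 1)*3)*(-965) = (10*3)*(-965) = 30*(-965) = -28950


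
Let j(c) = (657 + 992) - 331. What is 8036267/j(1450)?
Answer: 8036267/1318 ≈ 6097.3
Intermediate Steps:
j(c) = 1318 (j(c) = 1649 - 331 = 1318)
8036267/j(1450) = 8036267/1318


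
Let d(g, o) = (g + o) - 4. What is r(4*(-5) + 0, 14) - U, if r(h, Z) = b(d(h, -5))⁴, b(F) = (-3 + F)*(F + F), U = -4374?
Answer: 11866206114070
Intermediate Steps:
d(g, o) = -4 + g + o
b(F) = 2*F*(-3 + F) (b(F) = (-3 + F)*(2*F) = 2*F*(-3 + F))
r(h, Z) = 16*(-12 + h)⁴*(-9 + h)⁴ (r(h, Z) = (2*(-4 + h - 5)*(-3 + (-4 + h - 5)))⁴ = (2*(-9 + h)*(-3 + (-9 + h)))⁴ = (2*(-9 + h)*(-12 + h))⁴ = (2*(-12 + h)*(-9 + h))⁴ = 16*(-12 + h)⁴*(-9 + h)⁴)
r(4*(-5) + 0, 14) - U = 16*(-12 + (4*(-5) + 0))⁴*(-9 + (4*(-5) + 0))⁴ - 1*(-4374) = 16*(-12 + (-20 + 0))⁴*(-9 + (-20 + 0))⁴ + 4374 = 16*(-12 - 20)⁴*(-9 - 20)⁴ + 4374 = 16*(-32)⁴*(-29)⁴ + 4374 = 16*1048576*707281 + 4374 = 11866206109696 + 4374 = 11866206114070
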